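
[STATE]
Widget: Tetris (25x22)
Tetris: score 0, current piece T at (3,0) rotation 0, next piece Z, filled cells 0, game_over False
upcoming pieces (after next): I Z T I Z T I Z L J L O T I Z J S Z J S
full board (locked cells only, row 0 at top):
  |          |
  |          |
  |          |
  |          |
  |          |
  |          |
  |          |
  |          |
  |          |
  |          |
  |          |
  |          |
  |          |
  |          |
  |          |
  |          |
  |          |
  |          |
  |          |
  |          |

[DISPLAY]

    ▒     │Next:         
   ▒▒▒    │▓▓            
          │ ▓▓           
          │              
          │              
          │              
          │Score:        
          │0             
          │              
          │              
          │              
          │              
          │              
          │              
          │              
          │              
          │              
          │              
          │              
          │              
          │              
          │              


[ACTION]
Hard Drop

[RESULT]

   ▓▓     │Next:         
    ▓▓    │████          
          │              
          │              
          │              
          │              
          │Score:        
          │0             
          │              
          │              
          │              
          │              
          │              
          │              
          │              
          │              
          │              
          │              
    ▒     │              
   ▒▒▒    │              
          │              
          │              


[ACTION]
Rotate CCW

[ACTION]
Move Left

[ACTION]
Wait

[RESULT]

          │Next:         
   ▓      │████          
  ▓▓      │              
  ▓       │              
          │              
          │              
          │Score:        
          │0             
          │              
          │              
          │              
          │              
          │              
          │              
          │              
          │              
          │              
          │              
    ▒     │              
   ▒▒▒    │              
          │              
          │              


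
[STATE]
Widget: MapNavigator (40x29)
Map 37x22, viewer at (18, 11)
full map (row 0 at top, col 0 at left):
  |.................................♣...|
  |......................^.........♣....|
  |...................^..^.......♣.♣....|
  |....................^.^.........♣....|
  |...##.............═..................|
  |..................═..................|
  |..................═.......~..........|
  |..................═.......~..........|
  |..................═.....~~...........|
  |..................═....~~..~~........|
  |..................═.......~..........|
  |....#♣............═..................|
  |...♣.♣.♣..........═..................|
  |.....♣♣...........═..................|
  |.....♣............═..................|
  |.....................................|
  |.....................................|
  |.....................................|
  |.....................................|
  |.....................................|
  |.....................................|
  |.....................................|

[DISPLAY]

                                        
                                        
                                        
  .................................♣... 
  ......................^.........♣.... 
  ...................^..^.......♣.♣.... 
  ....................^.^.........♣.... 
  ...##.............═.................. 
  ..................═.................. 
  ..................═.......~.......... 
  ..................═.......~.......... 
  ..................═.....~~........... 
  ..................═....~~..~~........ 
  ..................═.......~.......... 
  ....#♣............@.................. 
  ...♣.♣.♣..........═.................. 
  .....♣♣...........═.................. 
  .....♣............═.................. 
  ..................................... 
  ..................................... 
  ..................................... 
  ..................................... 
  ..................................... 
  ..................................... 
  ..................................... 
                                        
                                        
                                        
                                        


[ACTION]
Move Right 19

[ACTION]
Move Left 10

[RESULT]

                                        
                                        
                                        
...........................♣...         
................^.........♣....         
.............^..^.......♣.♣....         
..............^.^.........♣....         
............═..................         
............═..................         
............═.......~..........         
............═.......~..........         
............═.....~~...........         
............═....~~..~~........         
............═.......~..........         
............═.......@..........         
.♣..........═..................         
♣...........═..................         
............═..................         
...............................         
...............................         
...............................         
...............................         
...............................         
...............................         
...............................         
                                        
                                        
                                        
                                        


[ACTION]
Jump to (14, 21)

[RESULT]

      ..................═.......~.......
      ..................═.....~~........
      ..................═....~~..~~.....
      ..................═.......~.......
      ....#♣............═...............
      ...♣.♣.♣..........═...............
      .....♣♣...........═...............
      .....♣............═...............
      ..................................
      ..................................
      ..................................
      ..................................
      ..................................
      ..................................
      ..............@...................
                                        
                                        
                                        
                                        
                                        
                                        
                                        
                                        
                                        
                                        
                                        
                                        
                                        
                                        


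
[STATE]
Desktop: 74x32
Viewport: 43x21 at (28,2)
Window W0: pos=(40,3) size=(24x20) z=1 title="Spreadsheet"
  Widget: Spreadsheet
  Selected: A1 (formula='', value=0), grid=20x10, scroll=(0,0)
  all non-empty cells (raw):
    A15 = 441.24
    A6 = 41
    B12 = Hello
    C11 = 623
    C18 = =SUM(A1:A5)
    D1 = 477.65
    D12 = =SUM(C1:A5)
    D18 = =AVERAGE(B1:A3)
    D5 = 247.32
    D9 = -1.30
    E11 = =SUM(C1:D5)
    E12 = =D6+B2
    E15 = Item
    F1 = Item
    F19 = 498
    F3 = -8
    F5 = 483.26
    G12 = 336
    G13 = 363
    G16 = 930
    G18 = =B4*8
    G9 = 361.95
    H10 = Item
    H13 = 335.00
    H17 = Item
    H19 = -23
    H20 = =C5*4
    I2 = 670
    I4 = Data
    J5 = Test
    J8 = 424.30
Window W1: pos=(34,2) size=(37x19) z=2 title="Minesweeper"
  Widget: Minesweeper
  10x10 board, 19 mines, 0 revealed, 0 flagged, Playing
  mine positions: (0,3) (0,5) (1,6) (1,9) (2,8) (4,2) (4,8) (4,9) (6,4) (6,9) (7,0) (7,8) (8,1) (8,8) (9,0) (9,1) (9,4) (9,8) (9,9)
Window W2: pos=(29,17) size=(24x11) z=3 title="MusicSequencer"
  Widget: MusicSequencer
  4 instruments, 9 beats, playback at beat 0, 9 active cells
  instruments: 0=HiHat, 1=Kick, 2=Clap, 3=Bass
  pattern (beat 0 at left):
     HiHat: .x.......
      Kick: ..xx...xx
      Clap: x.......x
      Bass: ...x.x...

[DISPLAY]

      ┏━━━━━━━━━━━━━━━━━━━━━━━━━━━━━━━━━━━┓
      ┃ Minesweeper                       ┃
      ┠───────────────────────────────────┨
      ┃■■■■■■■■■■                         ┃
      ┃■■■■■■■■■■                         ┃
      ┃■■■■■■■■■■                         ┃
      ┃■■■■■■■■■■                         ┃
      ┃■■■■■■■■■■                         ┃
      ┃■■■■■■■■■■                         ┃
      ┃■■■■■■■■■■                         ┃
      ┃■■■■■■■■■■                         ┃
      ┃■■■■■■■■■■                         ┃
      ┃■■■■■■■■■■                         ┃
      ┃                                   ┃
      ┃                                   ┃
 ┏━━━━━━━━━━━━━━━━━━━━━━┓                 ┃
 ┃ MusicSequencer       ┃                 ┃
 ┠──────────────────────┨                 ┃
 ┃      ▼12345678       ┃━━━━━━━━━━━━━━━━━┛
 ┃ HiHat·█·······       ┃       0  ┃       
 ┃  Kick··██···██       ┃━━━━━━━━━━┛       


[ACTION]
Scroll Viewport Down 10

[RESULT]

      ┃■■■■■■■■■■                         ┃
      ┃■■■■■■■■■■                         ┃
      ┃■■■■■■■■■■                         ┃
      ┃■■■■■■■■■■                         ┃
      ┃                                   ┃
      ┃                                   ┃
 ┏━━━━━━━━━━━━━━━━━━━━━━┓                 ┃
 ┃ MusicSequencer       ┃                 ┃
 ┠──────────────────────┨                 ┃
 ┃      ▼12345678       ┃━━━━━━━━━━━━━━━━━┛
 ┃ HiHat·█·······       ┃       0  ┃       
 ┃  Kick··██···██       ┃━━━━━━━━━━┛       
 ┃  Clap█·······█       ┃                  
 ┃  Bass···█·█···       ┃                  
 ┃                      ┃                  
 ┃                      ┃                  
 ┗━━━━━━━━━━━━━━━━━━━━━━┛                  
                                           
                                           
                                           
                                           


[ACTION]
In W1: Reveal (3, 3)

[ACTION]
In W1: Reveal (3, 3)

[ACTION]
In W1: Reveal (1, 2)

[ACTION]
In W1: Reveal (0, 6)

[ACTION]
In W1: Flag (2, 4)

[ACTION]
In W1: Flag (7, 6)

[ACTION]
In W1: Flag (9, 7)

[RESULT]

      ┃■■■■■■■■■■                         ┃
      ┃■■■■■■⚑■■■                         ┃
      ┃■■■■■■■■■■                         ┃
      ┃■■■■■■■⚑■■                         ┃
      ┃                                   ┃
      ┃                                   ┃
 ┏━━━━━━━━━━━━━━━━━━━━━━┓                 ┃
 ┃ MusicSequencer       ┃                 ┃
 ┠──────────────────────┨                 ┃
 ┃      ▼12345678       ┃━━━━━━━━━━━━━━━━━┛
 ┃ HiHat·█·······       ┃       0  ┃       
 ┃  Kick··██···██       ┃━━━━━━━━━━┛       
 ┃  Clap█·······█       ┃                  
 ┃  Bass···█·█···       ┃                  
 ┃                      ┃                  
 ┃                      ┃                  
 ┗━━━━━━━━━━━━━━━━━━━━━━┛                  
                                           
                                           
                                           
                                           


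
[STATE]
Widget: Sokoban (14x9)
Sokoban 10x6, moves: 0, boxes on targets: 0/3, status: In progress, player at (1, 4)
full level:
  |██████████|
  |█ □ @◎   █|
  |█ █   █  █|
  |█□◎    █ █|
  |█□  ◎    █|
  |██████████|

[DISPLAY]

██████████    
█ □ @◎   █    
█ █   █  █    
█□◎    █ █    
█□  ◎    █    
██████████    
Moves: 0  0/3 
              
              


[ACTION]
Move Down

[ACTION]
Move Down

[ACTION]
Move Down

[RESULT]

██████████    
█ □  ◎   █    
█ █   █  █    
█□◎    █ █    
█□  +    █    
██████████    
Moves: 3  0/3 
              
              


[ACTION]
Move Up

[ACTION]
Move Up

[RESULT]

██████████    
█ □  ◎   █    
█ █ @ █  █    
█□◎    █ █    
█□  ◎    █    
██████████    
Moves: 5  0/3 
              
              


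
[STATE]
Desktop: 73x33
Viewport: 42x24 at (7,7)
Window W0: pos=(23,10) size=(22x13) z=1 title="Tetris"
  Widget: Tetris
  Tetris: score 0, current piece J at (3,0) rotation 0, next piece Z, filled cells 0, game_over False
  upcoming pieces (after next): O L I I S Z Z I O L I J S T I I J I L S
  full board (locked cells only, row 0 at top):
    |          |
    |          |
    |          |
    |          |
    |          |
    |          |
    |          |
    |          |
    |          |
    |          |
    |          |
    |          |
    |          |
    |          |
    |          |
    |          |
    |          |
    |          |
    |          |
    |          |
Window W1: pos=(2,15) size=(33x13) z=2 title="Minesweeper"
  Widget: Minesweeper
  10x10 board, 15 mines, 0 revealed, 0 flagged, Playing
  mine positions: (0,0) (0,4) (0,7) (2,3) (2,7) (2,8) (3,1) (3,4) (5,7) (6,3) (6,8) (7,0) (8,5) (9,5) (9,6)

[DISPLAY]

                                          
                                          
                                          
                ┏━━━━━━━━━━━━━━━━━━━━┓    
                ┃ Tetris             ┃    
                ┠────────────────────┨    
                ┃          │Next:    ┃    
                ┃          │▓▓       ┃    
━━━━━━━━━━━━━━━━━━━━━━━━━━━┓ ▓▓      ┃    
esweeper                   ┃         ┃    
───────────────────────────┨         ┃    
■■■■■■                     ┃         ┃    
■■■■■■                     ┃Score:   ┃    
■■■■■■                     ┃0        ┃    
■■■■■■                     ┃         ┃    
■■■■■■                     ┃━━━━━━━━━┛    
■■■■■■                     ┃              
■■■■■■                     ┃              
■■■■■■                     ┃              
■■■■■■                     ┃              
━━━━━━━━━━━━━━━━━━━━━━━━━━━┛              
                                          
                                          
                                          


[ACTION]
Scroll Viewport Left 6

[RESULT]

                                          
                                          
                                          
                      ┏━━━━━━━━━━━━━━━━━━━
                      ┃ Tetris            
                      ┠───────────────────
                      ┃          │Next:   
                      ┃          │▓▓      
 ┏━━━━━━━━━━━━━━━━━━━━━━━━━━━━━━━┓ ▓▓     
 ┃ Minesweeper                   ┃        
 ┠───────────────────────────────┨        
 ┃■■■■■■■■■■                     ┃        
 ┃■■■■■■■■■■                     ┃Score:  
 ┃■■■■■■■■■■                     ┃0       
 ┃■■■■■■■■■■                     ┃        
 ┃■■■■■■■■■■                     ┃━━━━━━━━
 ┃■■■■■■■■■■                     ┃        
 ┃■■■■■■■■■■                     ┃        
 ┃■■■■■■■■■■                     ┃        
 ┃■■■■■■■■■■                     ┃        
 ┗━━━━━━━━━━━━━━━━━━━━━━━━━━━━━━━┛        
                                          
                                          
                                          


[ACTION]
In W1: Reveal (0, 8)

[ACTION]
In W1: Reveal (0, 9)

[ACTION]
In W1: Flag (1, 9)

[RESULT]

                                          
                                          
                                          
                      ┏━━━━━━━━━━━━━━━━━━━
                      ┃ Tetris            
                      ┠───────────────────
                      ┃          │Next:   
                      ┃          │▓▓      
 ┏━━━━━━━━━━━━━━━━━━━━━━━━━━━━━━━┓ ▓▓     
 ┃ Minesweeper                   ┃        
 ┠───────────────────────────────┨        
 ┃■■■■■■■■1                      ┃        
 ┃■■■■■■■■31                     ┃Score:  
 ┃■■■■■■■■■■                     ┃0       
 ┃■■■■■■■■■■                     ┃        
 ┃■■■■■■■■■■                     ┃━━━━━━━━
 ┃■■■■■■■■■■                     ┃        
 ┃■■■■■■■■■■                     ┃        
 ┃■■■■■■■■■■                     ┃        
 ┃■■■■■■■■■■                     ┃        
 ┗━━━━━━━━━━━━━━━━━━━━━━━━━━━━━━━┛        
                                          
                                          
                                          


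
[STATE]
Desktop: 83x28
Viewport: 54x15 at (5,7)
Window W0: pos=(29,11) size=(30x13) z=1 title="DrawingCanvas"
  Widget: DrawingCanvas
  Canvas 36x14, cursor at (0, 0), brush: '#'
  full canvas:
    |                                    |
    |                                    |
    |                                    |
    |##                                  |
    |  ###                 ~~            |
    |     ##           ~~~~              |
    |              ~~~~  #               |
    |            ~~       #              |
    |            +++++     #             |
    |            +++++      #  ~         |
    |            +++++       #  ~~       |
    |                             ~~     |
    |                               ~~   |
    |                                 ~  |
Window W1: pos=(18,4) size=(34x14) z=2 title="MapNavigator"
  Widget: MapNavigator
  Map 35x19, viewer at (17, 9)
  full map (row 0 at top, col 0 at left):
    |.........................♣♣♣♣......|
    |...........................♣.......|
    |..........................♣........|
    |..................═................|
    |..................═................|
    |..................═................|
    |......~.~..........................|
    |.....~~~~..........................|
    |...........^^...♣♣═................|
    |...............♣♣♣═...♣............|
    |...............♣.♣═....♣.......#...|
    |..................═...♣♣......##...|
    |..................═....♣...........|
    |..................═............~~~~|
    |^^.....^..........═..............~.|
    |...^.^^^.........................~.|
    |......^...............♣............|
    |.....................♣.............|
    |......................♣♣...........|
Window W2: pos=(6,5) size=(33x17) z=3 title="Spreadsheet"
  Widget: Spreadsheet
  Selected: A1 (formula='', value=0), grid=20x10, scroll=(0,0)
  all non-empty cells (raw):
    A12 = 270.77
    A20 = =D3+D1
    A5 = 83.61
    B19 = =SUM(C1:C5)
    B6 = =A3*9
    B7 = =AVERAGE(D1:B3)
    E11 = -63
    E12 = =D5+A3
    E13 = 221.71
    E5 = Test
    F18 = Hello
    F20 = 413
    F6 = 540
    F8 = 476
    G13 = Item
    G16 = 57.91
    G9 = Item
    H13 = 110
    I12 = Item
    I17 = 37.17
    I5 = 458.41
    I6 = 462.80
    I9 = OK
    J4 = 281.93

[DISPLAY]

 ┠───────────────────────────────┨............┃       
 ┃A1:                            ┃............┃       
 ┃       A       B       C       ┃............┃       
 ┃-------------------------------┃............┃       
 ┃  1      [0]       0       0   ┃............┃━━━━━━┓
 ┃  2        0       0       0   ┃.♣..........┃      ┃
 ┃  3        0       0       0   ┃..♣.......#.┃──────┨
 ┃  4        0       0       0   ┃.♣♣......##.┃      ┃
 ┃  5    83.61       0       0   ┃..♣.........┃      ┃
 ┃  6        0       0       0   ┃..........~~┃      ┃
 ┃  7        0       0       0   ┃━━━━━━━━━━━━┛      ┃
 ┃  8        0       0       0   ┃             ~~    ┃
 ┃  9        0       0       0   ┃         ~~~~      ┃
 ┃ 10        0       0       0   ┃     ~~~~  #       ┃
 ┗━━━━━━━━━━━━━━━━━━━━━━━━━━━━━━━┛   ~~       #      ┃


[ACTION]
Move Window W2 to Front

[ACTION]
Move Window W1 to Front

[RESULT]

 ┠───────────┃.................═..............┃       
 ┃A1:        ┃.................═..............┃       
 ┃       A   ┃.....~.~........................┃       
 ┃-----------┃....~~~~........................┃       
 ┃  1      [0┃..........^^...♣♣═..............┃━━━━━━┓
 ┃  2        ┃..............♣♣@═...♣..........┃      ┃
 ┃  3        ┃..............♣.♣═....♣.......#.┃──────┨
 ┃  4        ┃.................═...♣♣......##.┃      ┃
 ┃  5    83.6┃.................═....♣.........┃      ┃
 ┃  6        ┃.................═............~~┃      ┃
 ┃  7        ┗━━━━━━━━━━━━━━━━━━━━━━━━━━━━━━━━┛      ┃
 ┃  8        0       0       0   ┃             ~~    ┃
 ┃  9        0       0       0   ┃         ~~~~      ┃
 ┃ 10        0       0       0   ┃     ~~~~  #       ┃
 ┗━━━━━━━━━━━━━━━━━━━━━━━━━━━━━━━┛   ~~       #      ┃


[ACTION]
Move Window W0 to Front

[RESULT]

 ┠───────────┃.................═..............┃       
 ┃A1:        ┃.................═..............┃       
 ┃       A   ┃.....~.~........................┃       
 ┃-----------┃....~~~~........................┃       
 ┃  1      [0┃..........┏━━━━━━━━━━━━━━━━━━━━━━━━━━━━┓
 ┃  2        ┃..........┃ DrawingCanvas              ┃
 ┃  3        ┃..........┠────────────────────────────┨
 ┃  4        ┃..........┃+                           ┃
 ┃  5    83.6┃..........┃                            ┃
 ┃  6        ┃..........┃                            ┃
 ┃  7        ┗━━━━━━━━━━┃##                          ┃
 ┃  8        0       0  ┃  ###                 ~~    ┃
 ┃  9        0       0  ┃     ##           ~~~~      ┃
 ┃ 10        0       0  ┃              ~~~~  #       ┃
 ┗━━━━━━━━━━━━━━━━━━━━━━┃            ~~       #      ┃


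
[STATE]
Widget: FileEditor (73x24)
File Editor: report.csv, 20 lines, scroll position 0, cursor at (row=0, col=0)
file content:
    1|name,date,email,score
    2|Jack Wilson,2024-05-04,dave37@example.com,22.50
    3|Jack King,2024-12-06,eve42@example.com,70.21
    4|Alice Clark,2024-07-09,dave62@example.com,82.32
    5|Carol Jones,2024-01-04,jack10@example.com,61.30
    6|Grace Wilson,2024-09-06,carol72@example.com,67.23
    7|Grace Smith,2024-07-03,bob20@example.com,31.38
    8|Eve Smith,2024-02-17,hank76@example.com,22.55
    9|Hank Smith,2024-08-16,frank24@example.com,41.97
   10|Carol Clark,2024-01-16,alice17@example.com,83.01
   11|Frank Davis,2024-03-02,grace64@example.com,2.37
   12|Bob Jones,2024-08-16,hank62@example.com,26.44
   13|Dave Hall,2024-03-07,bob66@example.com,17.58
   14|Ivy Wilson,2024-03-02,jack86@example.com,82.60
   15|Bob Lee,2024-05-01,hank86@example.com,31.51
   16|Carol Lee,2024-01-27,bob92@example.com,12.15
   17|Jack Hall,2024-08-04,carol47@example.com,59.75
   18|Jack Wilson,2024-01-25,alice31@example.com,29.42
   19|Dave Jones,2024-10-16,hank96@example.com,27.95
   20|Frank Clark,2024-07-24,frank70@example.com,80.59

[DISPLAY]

█ame,date,email,score                                                   ▲
Jack Wilson,2024-05-04,dave37@example.com,22.50                         █
Jack King,2024-12-06,eve42@example.com,70.21                            ░
Alice Clark,2024-07-09,dave62@example.com,82.32                         ░
Carol Jones,2024-01-04,jack10@example.com,61.30                         ░
Grace Wilson,2024-09-06,carol72@example.com,67.23                       ░
Grace Smith,2024-07-03,bob20@example.com,31.38                          ░
Eve Smith,2024-02-17,hank76@example.com,22.55                           ░
Hank Smith,2024-08-16,frank24@example.com,41.97                         ░
Carol Clark,2024-01-16,alice17@example.com,83.01                        ░
Frank Davis,2024-03-02,grace64@example.com,2.37                         ░
Bob Jones,2024-08-16,hank62@example.com,26.44                           ░
Dave Hall,2024-03-07,bob66@example.com,17.58                            ░
Ivy Wilson,2024-03-02,jack86@example.com,82.60                          ░
Bob Lee,2024-05-01,hank86@example.com,31.51                             ░
Carol Lee,2024-01-27,bob92@example.com,12.15                            ░
Jack Hall,2024-08-04,carol47@example.com,59.75                          ░
Jack Wilson,2024-01-25,alice31@example.com,29.42                        ░
Dave Jones,2024-10-16,hank96@example.com,27.95                          ░
Frank Clark,2024-07-24,frank70@example.com,80.59                        ░
                                                                        ░
                                                                        ░
                                                                        ░
                                                                        ▼


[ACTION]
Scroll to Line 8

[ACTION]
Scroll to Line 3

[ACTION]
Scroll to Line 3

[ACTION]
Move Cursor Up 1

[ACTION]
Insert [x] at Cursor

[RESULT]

x█ame,date,email,score                                                  ▲
Jack Wilson,2024-05-04,dave37@example.com,22.50                         █
Jack King,2024-12-06,eve42@example.com,70.21                            ░
Alice Clark,2024-07-09,dave62@example.com,82.32                         ░
Carol Jones,2024-01-04,jack10@example.com,61.30                         ░
Grace Wilson,2024-09-06,carol72@example.com,67.23                       ░
Grace Smith,2024-07-03,bob20@example.com,31.38                          ░
Eve Smith,2024-02-17,hank76@example.com,22.55                           ░
Hank Smith,2024-08-16,frank24@example.com,41.97                         ░
Carol Clark,2024-01-16,alice17@example.com,83.01                        ░
Frank Davis,2024-03-02,grace64@example.com,2.37                         ░
Bob Jones,2024-08-16,hank62@example.com,26.44                           ░
Dave Hall,2024-03-07,bob66@example.com,17.58                            ░
Ivy Wilson,2024-03-02,jack86@example.com,82.60                          ░
Bob Lee,2024-05-01,hank86@example.com,31.51                             ░
Carol Lee,2024-01-27,bob92@example.com,12.15                            ░
Jack Hall,2024-08-04,carol47@example.com,59.75                          ░
Jack Wilson,2024-01-25,alice31@example.com,29.42                        ░
Dave Jones,2024-10-16,hank96@example.com,27.95                          ░
Frank Clark,2024-07-24,frank70@example.com,80.59                        ░
                                                                        ░
                                                                        ░
                                                                        ░
                                                                        ▼


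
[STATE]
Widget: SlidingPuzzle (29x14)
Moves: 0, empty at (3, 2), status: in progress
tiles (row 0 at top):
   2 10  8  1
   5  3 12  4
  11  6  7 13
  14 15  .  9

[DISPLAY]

┌────┬────┬────┬────┐        
│  2 │ 10 │  8 │  1 │        
├────┼────┼────┼────┤        
│  5 │  3 │ 12 │  4 │        
├────┼────┼────┼────┤        
│ 11 │  6 │  7 │ 13 │        
├────┼────┼────┼────┤        
│ 14 │ 15 │    │  9 │        
└────┴────┴────┴────┘        
Moves: 0                     
                             
                             
                             
                             


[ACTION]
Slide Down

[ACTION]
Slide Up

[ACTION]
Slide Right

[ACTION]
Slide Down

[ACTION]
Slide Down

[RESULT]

┌────┬────┬────┬────┐        
│  2 │ 10 │  8 │  1 │        
├────┼────┼────┼────┤        
│  5 │    │ 12 │  4 │        
├────┼────┼────┼────┤        
│ 11 │  3 │  7 │ 13 │        
├────┼────┼────┼────┤        
│ 14 │  6 │ 15 │  9 │        
└────┴────┴────┴────┘        
Moves: 5                     
                             
                             
                             
                             


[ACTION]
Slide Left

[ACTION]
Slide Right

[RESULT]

┌────┬────┬────┬────┐        
│  2 │ 10 │  8 │  1 │        
├────┼────┼────┼────┤        
│  5 │    │ 12 │  4 │        
├────┼────┼────┼────┤        
│ 11 │  3 │  7 │ 13 │        
├────┼────┼────┼────┤        
│ 14 │  6 │ 15 │  9 │        
└────┴────┴────┴────┘        
Moves: 7                     
                             
                             
                             
                             


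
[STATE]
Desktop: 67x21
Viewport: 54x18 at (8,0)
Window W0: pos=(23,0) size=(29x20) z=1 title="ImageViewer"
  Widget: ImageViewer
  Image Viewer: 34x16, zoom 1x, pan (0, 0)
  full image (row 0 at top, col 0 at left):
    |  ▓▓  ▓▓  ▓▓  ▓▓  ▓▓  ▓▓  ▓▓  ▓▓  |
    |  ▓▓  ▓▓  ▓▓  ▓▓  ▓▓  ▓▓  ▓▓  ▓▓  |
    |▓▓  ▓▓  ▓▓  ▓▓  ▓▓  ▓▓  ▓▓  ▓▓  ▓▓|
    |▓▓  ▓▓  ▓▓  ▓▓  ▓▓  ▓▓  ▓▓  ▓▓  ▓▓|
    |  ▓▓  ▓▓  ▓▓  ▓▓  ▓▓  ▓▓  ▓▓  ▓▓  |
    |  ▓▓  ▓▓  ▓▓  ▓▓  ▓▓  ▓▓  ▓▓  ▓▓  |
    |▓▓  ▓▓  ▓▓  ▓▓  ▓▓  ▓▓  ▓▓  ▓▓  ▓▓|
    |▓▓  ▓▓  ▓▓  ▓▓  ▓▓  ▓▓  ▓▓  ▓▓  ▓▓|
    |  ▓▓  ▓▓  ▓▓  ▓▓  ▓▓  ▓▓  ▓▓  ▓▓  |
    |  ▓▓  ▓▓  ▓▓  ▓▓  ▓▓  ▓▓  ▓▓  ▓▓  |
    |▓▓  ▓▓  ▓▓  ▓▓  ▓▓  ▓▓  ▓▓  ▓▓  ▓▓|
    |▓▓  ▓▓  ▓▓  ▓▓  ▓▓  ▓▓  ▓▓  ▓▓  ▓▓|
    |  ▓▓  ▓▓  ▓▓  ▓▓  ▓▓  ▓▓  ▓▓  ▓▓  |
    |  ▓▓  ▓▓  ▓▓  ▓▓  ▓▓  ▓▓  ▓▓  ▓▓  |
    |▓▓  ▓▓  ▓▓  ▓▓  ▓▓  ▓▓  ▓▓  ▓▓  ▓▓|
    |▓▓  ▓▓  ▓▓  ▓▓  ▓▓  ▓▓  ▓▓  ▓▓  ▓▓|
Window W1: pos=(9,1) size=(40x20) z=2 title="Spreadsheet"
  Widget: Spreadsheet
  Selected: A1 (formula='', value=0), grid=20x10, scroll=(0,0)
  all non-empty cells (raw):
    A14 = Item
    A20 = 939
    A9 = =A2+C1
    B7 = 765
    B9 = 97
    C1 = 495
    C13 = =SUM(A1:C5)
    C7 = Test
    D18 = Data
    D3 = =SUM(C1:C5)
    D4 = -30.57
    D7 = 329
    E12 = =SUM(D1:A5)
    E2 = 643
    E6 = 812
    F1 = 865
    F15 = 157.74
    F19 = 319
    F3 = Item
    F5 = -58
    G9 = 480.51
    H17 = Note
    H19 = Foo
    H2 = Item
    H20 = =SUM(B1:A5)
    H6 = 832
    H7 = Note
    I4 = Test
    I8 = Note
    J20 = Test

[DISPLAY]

               ┏━━━━━━━━━━━━━━━━━━━━━━━━━━━┓          
 ┏━━━━━━━━━━━━━━━━━━━━━━━━━━━━━━━━━━━━━━┓  ┃          
 ┃ Spreadsheet                          ┃──┨          
 ┠──────────────────────────────────────┨ ▓┃          
 ┃A1:                                   ┃ ▓┃          
 ┃       A       B       C       D      ┃▓ ┃          
 ┃--------------------------------------┃▓ ┃          
 ┃  1      [0]       0     495       0  ┃ ▓┃          
 ┃  2        0       0       0       0  ┃ ▓┃          
 ┃  3        0       0       0     495  ┃▓ ┃          
 ┃  4        0       0       0  -30.57  ┃▓ ┃          
 ┃  5        0       0       0       0  ┃ ▓┃          
 ┃  6        0       0       0       0  ┃ ▓┃          
 ┃  7        0     765Test         329  ┃▓ ┃          
 ┃  8        0       0       0       0  ┃▓ ┃          
 ┃  9      495      97       0       0  ┃ ▓┃          
 ┃ 10        0       0       0       0  ┃ ▓┃          
 ┃ 11        0       0       0       0  ┃▓ ┃          


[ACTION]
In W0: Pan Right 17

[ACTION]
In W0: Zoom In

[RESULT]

               ┏━━━━━━━━━━━━━━━━━━━━━━━━━━━┓          
 ┏━━━━━━━━━━━━━━━━━━━━━━━━━━━━━━━━━━━━━━┓  ┃          
 ┃ Spreadsheet                          ┃──┨          
 ┠──────────────────────────────────────┨  ┃          
 ┃A1:                                   ┃  ┃          
 ┃       A       B       C       D      ┃  ┃          
 ┃--------------------------------------┃  ┃          
 ┃  1      [0]       0     495       0  ┃▓▓┃          
 ┃  2        0       0       0       0  ┃▓▓┃          
 ┃  3        0       0       0     495  ┃▓▓┃          
 ┃  4        0       0       0  -30.57  ┃▓▓┃          
 ┃  5        0       0       0       0  ┃  ┃          
 ┃  6        0       0       0       0  ┃  ┃          
 ┃  7        0     765Test         329  ┃  ┃          
 ┃  8        0       0       0       0  ┃  ┃          
 ┃  9      495      97       0       0  ┃▓▓┃          
 ┃ 10        0       0       0       0  ┃▓▓┃          
 ┃ 11        0       0       0       0  ┃▓▓┃          


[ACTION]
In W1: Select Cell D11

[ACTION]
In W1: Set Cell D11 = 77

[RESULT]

               ┏━━━━━━━━━━━━━━━━━━━━━━━━━━━┓          
 ┏━━━━━━━━━━━━━━━━━━━━━━━━━━━━━━━━━━━━━━┓  ┃          
 ┃ Spreadsheet                          ┃──┨          
 ┠──────────────────────────────────────┨  ┃          
 ┃D11: 77                               ┃  ┃          
 ┃       A       B       C       D      ┃  ┃          
 ┃--------------------------------------┃  ┃          
 ┃  1        0       0     495       0  ┃▓▓┃          
 ┃  2        0       0       0       0  ┃▓▓┃          
 ┃  3        0       0       0     495  ┃▓▓┃          
 ┃  4        0       0       0  -30.57  ┃▓▓┃          
 ┃  5        0       0       0       0  ┃  ┃          
 ┃  6        0       0       0       0  ┃  ┃          
 ┃  7        0     765Test         329  ┃  ┃          
 ┃  8        0       0       0       0  ┃  ┃          
 ┃  9      495      97       0       0  ┃▓▓┃          
 ┃ 10        0       0       0       0  ┃▓▓┃          
 ┃ 11        0       0       0    [77]  ┃▓▓┃          


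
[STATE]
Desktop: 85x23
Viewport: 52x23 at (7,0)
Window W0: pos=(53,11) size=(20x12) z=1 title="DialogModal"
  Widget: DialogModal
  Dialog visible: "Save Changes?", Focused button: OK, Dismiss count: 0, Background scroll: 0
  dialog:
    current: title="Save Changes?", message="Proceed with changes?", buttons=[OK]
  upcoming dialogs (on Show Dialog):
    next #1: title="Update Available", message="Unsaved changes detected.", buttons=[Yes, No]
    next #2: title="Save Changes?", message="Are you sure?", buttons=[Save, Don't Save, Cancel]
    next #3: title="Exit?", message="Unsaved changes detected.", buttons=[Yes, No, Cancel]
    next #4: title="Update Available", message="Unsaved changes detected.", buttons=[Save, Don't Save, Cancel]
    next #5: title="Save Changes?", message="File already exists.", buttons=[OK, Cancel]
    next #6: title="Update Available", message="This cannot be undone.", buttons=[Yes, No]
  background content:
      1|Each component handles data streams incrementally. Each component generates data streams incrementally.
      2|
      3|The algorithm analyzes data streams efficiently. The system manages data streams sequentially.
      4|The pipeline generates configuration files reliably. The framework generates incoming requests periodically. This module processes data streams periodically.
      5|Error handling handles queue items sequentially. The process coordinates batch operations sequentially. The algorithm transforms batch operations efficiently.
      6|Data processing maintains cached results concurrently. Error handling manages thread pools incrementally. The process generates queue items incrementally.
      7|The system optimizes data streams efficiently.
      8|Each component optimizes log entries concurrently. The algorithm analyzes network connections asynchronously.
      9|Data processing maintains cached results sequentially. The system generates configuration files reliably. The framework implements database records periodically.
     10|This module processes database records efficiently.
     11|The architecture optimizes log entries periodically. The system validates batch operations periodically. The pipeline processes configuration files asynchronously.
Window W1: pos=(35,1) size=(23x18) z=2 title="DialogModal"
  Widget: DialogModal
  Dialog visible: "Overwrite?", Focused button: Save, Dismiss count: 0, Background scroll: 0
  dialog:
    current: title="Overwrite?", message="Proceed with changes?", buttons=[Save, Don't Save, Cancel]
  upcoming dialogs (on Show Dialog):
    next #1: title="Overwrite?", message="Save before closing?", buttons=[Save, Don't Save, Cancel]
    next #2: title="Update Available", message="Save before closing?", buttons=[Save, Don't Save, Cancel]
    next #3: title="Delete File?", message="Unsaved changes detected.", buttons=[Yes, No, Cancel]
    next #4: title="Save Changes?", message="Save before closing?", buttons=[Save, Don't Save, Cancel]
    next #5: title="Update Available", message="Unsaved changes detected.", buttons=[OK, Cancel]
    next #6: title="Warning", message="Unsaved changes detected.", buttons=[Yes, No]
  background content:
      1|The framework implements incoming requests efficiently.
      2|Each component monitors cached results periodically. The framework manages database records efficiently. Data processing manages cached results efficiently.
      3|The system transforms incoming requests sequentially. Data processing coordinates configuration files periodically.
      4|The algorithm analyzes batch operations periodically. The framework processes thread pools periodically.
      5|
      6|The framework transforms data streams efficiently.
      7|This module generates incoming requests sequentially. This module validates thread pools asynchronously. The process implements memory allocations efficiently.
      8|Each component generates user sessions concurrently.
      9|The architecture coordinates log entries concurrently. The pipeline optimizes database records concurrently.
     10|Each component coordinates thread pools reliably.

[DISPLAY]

                                                    
                            ┏━━━━━━━━━━━━━━━━━━━━━┓ 
                            ┃ DialogModal         ┃ 
                            ┠─────────────────────┨ 
                            ┃The framework impleme┃ 
                            ┃Each component monito┃ 
                            ┃The system transforms┃ 
                            ┃The algorithm analyze┃ 
                            ┃  ┌───────────────┐  ┃ 
                            ┃Th│   Overwrite?  │fo┃ 
                            ┃Th│Proceed with ch│es┃ 
                            ┃Ea│[Save]  Don't S│ra┃━
                            ┃Th└───────────────┘or┃l
                            ┃Each component coordi┃─
                            ┃                     ┃ 
                            ┃                     ┃─
                            ┃                     ┃a
                            ┃                     ┃r
                            ┗━━━━━━━━━━━━━━━━━━━━━┛ 
                                              ┃Da└──
                                              ┃The s
                                              ┃Each 
                                              ┗━━━━━


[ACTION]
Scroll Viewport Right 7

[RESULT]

                                                    
                     ┏━━━━━━━━━━━━━━━━━━━━━┓        
                     ┃ DialogModal         ┃        
                     ┠─────────────────────┨        
                     ┃The framework impleme┃        
                     ┃Each component monito┃        
                     ┃The system transforms┃        
                     ┃The algorithm analyze┃        
                     ┃  ┌───────────────┐  ┃        
                     ┃Th│   Overwrite?  │fo┃        
                     ┃Th│Proceed with ch│es┃        
                     ┃Ea│[Save]  Don't S│ra┃━━━━━━━━
                     ┃Th└───────────────┘or┃logModal
                     ┃Each component coordi┃────────
                     ┃                     ┃ compone
                     ┃                     ┃────────
                     ┃                     ┃ave Chan
                     ┃                     ┃roceed w
                     ┗━━━━━━━━━━━━━━━━━━━━━┛   [OK] 
                                       ┃Da└─────────
                                       ┃The system o
                                       ┃Each compone
                                       ┗━━━━━━━━━━━━


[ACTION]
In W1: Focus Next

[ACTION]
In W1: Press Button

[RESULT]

                                                    
                     ┏━━━━━━━━━━━━━━━━━━━━━┓        
                     ┃ DialogModal         ┃        
                     ┠─────────────────────┨        
                     ┃The framework impleme┃        
                     ┃Each component monito┃        
                     ┃The system transforms┃        
                     ┃The algorithm analyze┃        
                     ┃                     ┃        
                     ┃The framework transfo┃        
                     ┃This module generates┃        
                     ┃Each component genera┃━━━━━━━━
                     ┃The architecture coor┃logModal
                     ┃Each component coordi┃────────
                     ┃                     ┃ compone
                     ┃                     ┃────────
                     ┃                     ┃ave Chan
                     ┃                     ┃roceed w
                     ┗━━━━━━━━━━━━━━━━━━━━━┛   [OK] 
                                       ┃Da└─────────
                                       ┃The system o
                                       ┃Each compone
                                       ┗━━━━━━━━━━━━
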